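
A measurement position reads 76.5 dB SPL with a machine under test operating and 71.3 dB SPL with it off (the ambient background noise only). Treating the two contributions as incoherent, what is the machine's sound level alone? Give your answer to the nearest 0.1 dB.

74.9 dB SPL

Remove the background by subtracting linear intensities:
L_src = 10·log₁₀(10^(76.5/10) − 10^(71.3/10)) = 10·log₁₀(31180000) = 74.9 dB SPL.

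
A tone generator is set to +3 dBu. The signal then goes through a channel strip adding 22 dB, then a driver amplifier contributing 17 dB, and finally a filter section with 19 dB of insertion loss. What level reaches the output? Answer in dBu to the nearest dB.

+23 dBu

In dB, series stages simply add:
+3 + 22 + 17 − 19 = +23 dBu.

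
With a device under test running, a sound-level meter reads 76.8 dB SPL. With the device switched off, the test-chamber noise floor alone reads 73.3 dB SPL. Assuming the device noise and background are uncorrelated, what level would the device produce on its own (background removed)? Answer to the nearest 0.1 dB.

Background correction is a power subtraction:
L_src = 10·log₁₀(10^(76.8/10) − 10^(73.3/10)) = 10·log₁₀(26480000) = 74.2 dB SPL.

74.2 dB SPL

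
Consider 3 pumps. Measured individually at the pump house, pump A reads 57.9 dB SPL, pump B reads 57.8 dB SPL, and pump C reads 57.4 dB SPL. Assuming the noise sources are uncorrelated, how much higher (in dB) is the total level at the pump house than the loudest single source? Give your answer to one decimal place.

Incoherent sources sum as intensities:
L_total = 10·log₁₀(10^(57.9/10) + 10^(57.8/10) + 10^(57.4/10)) = 62.48 dB SPL.
Excess over the loudest (57.9 dB): 62.48 − 57.9 = 4.6 dB.

4.6 dB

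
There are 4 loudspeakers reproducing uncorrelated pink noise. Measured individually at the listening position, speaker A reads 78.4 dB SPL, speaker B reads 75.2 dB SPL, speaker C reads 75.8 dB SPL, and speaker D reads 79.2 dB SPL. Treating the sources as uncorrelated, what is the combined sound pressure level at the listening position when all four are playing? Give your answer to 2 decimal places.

83.49 dB SPL

Add the sources as powers (linear), then convert back to dB:
L_total = 10·log₁₀(10^(78.4/10) + 10^(75.2/10) + 10^(75.8/10) + 10^(79.2/10)) = 10·log₁₀(223500000) = 83.49 dB SPL.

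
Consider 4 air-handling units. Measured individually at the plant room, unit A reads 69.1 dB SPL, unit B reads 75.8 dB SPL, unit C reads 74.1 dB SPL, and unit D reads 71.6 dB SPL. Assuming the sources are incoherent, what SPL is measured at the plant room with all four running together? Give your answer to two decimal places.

79.36 dB SPL

Add the sources as powers (linear), then convert back to dB:
L_total = 10·log₁₀(10^(69.1/10) + 10^(75.8/10) + 10^(74.1/10) + 10^(71.6/10)) = 10·log₁₀(86310000) = 79.36 dB SPL.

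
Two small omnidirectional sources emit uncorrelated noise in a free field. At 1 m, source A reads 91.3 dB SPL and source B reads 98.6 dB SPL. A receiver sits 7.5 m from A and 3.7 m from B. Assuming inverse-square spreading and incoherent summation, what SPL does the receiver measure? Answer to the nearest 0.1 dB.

At the listener: L_A = 91.3 − 20·log₁₀(7.5) = 73.80 dB; L_B = 98.6 − 20·log₁₀(3.7) = 87.24 dB.
Combined: 10·log₁₀(10^(73.80/10)+10^(87.24/10)) = 87.4 dB SPL.

87.4 dB SPL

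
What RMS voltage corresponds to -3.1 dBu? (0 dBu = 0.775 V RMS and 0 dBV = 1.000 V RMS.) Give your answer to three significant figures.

V = 0.775 V × 10^(-3.1/20).
= 0.775 × 0.6998 = 0.542 V.

0.542 V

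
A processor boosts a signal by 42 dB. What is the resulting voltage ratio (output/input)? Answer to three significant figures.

Voltage ratio = 10^(dB/20).
10^(42/20) = 10^(2.100) = 126.

126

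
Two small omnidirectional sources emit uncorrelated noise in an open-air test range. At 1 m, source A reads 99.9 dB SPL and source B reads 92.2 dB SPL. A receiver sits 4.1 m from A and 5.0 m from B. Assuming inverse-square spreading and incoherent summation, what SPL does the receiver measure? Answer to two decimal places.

88.11 dB SPL

At the listener: L_A = 99.9 − 20·log₁₀(4.1) = 87.644 dB; L_B = 92.2 − 20·log₁₀(5.0) = 78.221 dB.
Combined: 10·log₁₀(10^(87.644/10)+10^(78.221/10)) = 88.11 dB SPL.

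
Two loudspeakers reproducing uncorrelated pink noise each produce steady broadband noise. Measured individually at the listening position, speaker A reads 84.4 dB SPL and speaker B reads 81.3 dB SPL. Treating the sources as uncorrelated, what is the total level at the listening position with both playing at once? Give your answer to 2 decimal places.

Add the sources as powers (linear), then convert back to dB:
L_total = 10·log₁₀(10^(84.4/10) + 10^(81.3/10)) = 10·log₁₀(410300000) = 86.13 dB SPL.

86.13 dB SPL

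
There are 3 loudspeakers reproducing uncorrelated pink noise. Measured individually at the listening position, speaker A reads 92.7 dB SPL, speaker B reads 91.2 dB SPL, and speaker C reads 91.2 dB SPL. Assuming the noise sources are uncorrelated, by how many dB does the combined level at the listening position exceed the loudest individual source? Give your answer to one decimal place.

3.8 dB

Uncorrelated sources add in intensity (power), not in dB.
L_total = 10·log₁₀(10^(92.7/10) + 10^(91.2/10) + 10^(91.2/10)) = 96.53 dB SPL.
Excess over the loudest (92.7 dB): 96.53 − 92.7 = 3.8 dB.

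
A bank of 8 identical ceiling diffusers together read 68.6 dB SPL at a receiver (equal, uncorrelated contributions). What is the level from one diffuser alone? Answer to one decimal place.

8 equal incoherent sources add 10·log₁₀(8) = 9.03 dB over one source.
L_one = 68.6 − 9.03 = 59.6 dB SPL.

59.6 dB SPL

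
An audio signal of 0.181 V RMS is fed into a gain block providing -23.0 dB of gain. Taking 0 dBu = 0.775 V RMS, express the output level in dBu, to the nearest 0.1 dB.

Input level: 20·log₁₀(0.181/0.775) = -12.63 dBu.
Output: -12.63 − 23.0 = -35.6 dBu.

-35.6 dBu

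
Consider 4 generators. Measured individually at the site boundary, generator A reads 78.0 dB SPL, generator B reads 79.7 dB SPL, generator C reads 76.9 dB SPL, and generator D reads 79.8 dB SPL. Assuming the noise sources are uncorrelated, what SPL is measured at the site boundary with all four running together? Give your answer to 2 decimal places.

Add the sources as powers (linear), then convert back to dB:
L_total = 10·log₁₀(10^(78.0/10) + 10^(79.7/10) + 10^(76.9/10) + 10^(79.8/10)) = 10·log₁₀(300900000) = 84.78 dB SPL.

84.78 dB SPL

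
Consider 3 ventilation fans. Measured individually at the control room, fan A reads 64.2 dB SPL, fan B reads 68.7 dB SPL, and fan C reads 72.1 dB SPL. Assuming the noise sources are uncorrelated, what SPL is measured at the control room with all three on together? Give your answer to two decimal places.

74.19 dB SPL

Incoherent sources sum as intensities:
L_total = 10·log₁₀(10^(64.2/10) + 10^(68.7/10) + 10^(72.1/10)) = 10·log₁₀(26260000) = 74.19 dB SPL.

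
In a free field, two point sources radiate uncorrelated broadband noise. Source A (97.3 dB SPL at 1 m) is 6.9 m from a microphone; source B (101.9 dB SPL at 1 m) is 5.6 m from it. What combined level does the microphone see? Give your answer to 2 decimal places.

87.83 dB SPL

At the listener: L_A = 97.3 − 20·log₁₀(6.9) = 80.523 dB; L_B = 101.9 − 20·log₁₀(5.6) = 86.936 dB.
Combined: 10·log₁₀(10^(80.523/10)+10^(86.936/10)) = 87.83 dB SPL.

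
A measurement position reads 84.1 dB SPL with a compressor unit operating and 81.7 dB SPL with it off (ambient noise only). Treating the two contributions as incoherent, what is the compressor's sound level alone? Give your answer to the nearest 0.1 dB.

Background correction is a power subtraction:
L_src = 10·log₁₀(10^(84.1/10) − 10^(81.7/10)) = 10·log₁₀(109100000) = 80.4 dB SPL.

80.4 dB SPL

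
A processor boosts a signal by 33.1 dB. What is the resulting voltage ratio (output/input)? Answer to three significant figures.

45.2

Voltage ratio = 10^(dB/20).
10^(33.1/20) = 10^(1.655) = 45.2.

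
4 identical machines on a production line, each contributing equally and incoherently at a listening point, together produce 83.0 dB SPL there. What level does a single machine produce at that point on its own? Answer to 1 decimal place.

77.0 dB SPL

4 equal incoherent sources add 10·log₁₀(4) = 6.02 dB over one source.
L_one = 83.0 − 6.02 = 77.0 dB SPL.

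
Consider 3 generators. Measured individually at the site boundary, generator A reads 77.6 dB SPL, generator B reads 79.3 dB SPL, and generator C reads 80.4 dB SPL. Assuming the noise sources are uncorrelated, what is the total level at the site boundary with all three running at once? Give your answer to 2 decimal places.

Add the sources as powers (linear), then convert back to dB:
L_total = 10·log₁₀(10^(77.6/10) + 10^(79.3/10) + 10^(80.4/10)) = 10·log₁₀(252300000) = 84.02 dB SPL.

84.02 dB SPL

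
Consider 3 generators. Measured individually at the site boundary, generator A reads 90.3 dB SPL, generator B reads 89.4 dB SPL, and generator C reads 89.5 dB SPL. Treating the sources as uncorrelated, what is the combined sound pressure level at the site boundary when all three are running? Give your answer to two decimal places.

94.52 dB SPL

Add the sources as powers (linear), then convert back to dB:
L_total = 10·log₁₀(10^(90.3/10) + 10^(89.4/10) + 10^(89.5/10)) = 10·log₁₀(2834000000) = 94.52 dB SPL.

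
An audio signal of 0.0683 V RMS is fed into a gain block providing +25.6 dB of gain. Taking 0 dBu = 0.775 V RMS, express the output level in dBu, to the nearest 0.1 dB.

+4.5 dBu

Input level: 20·log₁₀(0.0683/0.775) = -21.10 dBu.
Output: -21.10 + 25.6 = +4.5 dBu.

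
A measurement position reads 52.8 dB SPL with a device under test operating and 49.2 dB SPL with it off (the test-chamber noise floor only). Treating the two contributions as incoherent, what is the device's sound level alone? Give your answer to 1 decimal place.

Remove the background by subtracting linear intensities:
L_src = 10·log₁₀(10^(52.8/10) − 10^(49.2/10)) = 10·log₁₀(107400) = 50.3 dB SPL.

50.3 dB SPL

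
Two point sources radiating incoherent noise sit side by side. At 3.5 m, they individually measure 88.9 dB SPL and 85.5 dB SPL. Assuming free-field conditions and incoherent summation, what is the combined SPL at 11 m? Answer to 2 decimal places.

80.59 dB SPL

Combined at 3.5 m: 10·log₁₀(10^(88.9/10)+10^(85.5/10)) = 90.535 dB SPL.
Then apply −20·log₁₀(11/3.5) = -9.946 dB → 80.59 dB SPL.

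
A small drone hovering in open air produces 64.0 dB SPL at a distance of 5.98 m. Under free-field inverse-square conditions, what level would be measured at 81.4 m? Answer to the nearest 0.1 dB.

41.3 dB SPL

For a point source in a free field, ΔL = −20·log₁₀(d₂/d₁).
ΔL = −20·log₁₀(81.4/5.98) = -22.68 dB, so L₂ = 64.0 + (-22.68) = 41.3 dB SPL.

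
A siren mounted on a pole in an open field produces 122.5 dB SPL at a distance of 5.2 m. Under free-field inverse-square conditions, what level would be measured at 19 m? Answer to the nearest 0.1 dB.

Inverse-square spreading gives ΔL = −20·log₁₀(d₂/d₁).
ΔL = −20·log₁₀(19/5.2) = -11.26 dB, so L₂ = 122.5 + (-11.26) = 111.2 dB SPL.

111.2 dB SPL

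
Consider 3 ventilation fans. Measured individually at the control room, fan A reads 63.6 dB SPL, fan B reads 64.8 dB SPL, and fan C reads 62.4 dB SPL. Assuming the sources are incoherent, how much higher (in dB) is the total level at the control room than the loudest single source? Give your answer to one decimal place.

Incoherent sources sum as intensities:
L_total = 10·log₁₀(10^(63.6/10) + 10^(64.8/10) + 10^(62.4/10)) = 68.48 dB SPL.
Excess over the loudest (64.8 dB): 68.48 − 64.8 = 3.7 dB.

3.7 dB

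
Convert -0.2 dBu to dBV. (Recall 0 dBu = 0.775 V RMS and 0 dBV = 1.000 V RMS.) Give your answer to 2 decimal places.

-2.41 dBV

The offset between the scales is 20·log₁₀(0.775/1.000) = −2.214 dB.
So dBV = -0.2 − 2.214 = -2.41 dBV.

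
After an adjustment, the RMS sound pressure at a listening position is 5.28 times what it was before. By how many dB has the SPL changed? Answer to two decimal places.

14.45 dB

SPL change from a pressure ratio uses the 20·log₁₀ form:
20·log₁₀(5.28) = 14.45 dB.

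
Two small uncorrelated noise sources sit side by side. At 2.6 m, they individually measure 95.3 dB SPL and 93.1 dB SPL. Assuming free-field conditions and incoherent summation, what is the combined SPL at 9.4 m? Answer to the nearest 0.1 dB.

86.2 dB SPL

Combined at 2.6 m: 10·log₁₀(10^(95.3/10)+10^(93.1/10)) = 97.35 dB SPL.
Then apply −20·log₁₀(9.4/2.6) = -11.16 dB → 86.2 dB SPL.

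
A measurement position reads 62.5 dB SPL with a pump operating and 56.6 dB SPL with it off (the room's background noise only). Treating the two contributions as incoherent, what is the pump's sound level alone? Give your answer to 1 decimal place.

61.2 dB SPL

Remove the background by subtracting linear intensities:
L_src = 10·log₁₀(10^(62.5/10) − 10^(56.6/10)) = 10·log₁₀(1321000) = 61.2 dB SPL.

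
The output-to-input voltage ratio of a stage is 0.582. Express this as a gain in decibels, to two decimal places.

-4.70 dB

For a voltage ratio, dB = 20·log₁₀(V₂/V₁).
20·log₁₀(0.582) = -4.70 dB.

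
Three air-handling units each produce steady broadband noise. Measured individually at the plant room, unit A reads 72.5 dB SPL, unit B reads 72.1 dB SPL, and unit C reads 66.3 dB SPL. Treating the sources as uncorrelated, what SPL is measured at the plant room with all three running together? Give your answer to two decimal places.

75.83 dB SPL

Add the sources as powers (linear), then convert back to dB:
L_total = 10·log₁₀(10^(72.5/10) + 10^(72.1/10) + 10^(66.3/10)) = 10·log₁₀(38270000) = 75.83 dB SPL.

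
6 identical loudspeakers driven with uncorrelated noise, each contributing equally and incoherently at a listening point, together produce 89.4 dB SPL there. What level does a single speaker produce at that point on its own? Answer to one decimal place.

81.6 dB SPL

6 equal incoherent sources add 10·log₁₀(6) = 7.78 dB over one source.
L_one = 89.4 − 7.78 = 81.6 dB SPL.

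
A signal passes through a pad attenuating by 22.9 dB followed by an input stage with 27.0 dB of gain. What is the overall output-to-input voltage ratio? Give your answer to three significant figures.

1.60

Net gain = (−22.9) + 27.0 = 4.1 dB.
Voltage ratio = 10^(4.1/20) = 1.60.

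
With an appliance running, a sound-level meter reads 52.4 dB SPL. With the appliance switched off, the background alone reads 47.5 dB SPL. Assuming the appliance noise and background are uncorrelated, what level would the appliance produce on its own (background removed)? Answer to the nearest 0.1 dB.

Subtract intensities: L_src = 10·log₁₀(10^(L_total/10) − 10^(L_bg/10)).
L_src = 10·log₁₀(10^(52.4/10) − 10^(47.5/10)) = 10·log₁₀(117500) = 50.7 dB SPL.

50.7 dB SPL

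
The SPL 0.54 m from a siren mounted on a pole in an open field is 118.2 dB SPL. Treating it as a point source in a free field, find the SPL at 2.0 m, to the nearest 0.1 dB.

106.8 dB SPL

Inverse-square spreading gives ΔL = −20·log₁₀(d₂/d₁).
ΔL = −20·log₁₀(2.0/0.54) = -11.37 dB, so L₂ = 118.2 + (-11.37) = 106.8 dB SPL.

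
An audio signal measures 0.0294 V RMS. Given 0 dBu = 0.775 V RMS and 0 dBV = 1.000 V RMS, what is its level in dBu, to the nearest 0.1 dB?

dBu = 20·log₁₀(V / 0.775 V).
20·log₁₀(0.0294/0.775) = -28.4 dBu.

-28.4 dBu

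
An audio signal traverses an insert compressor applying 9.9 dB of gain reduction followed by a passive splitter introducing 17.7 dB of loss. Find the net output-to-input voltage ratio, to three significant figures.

Net gain = (−9.9) + (−17.7) = -27.6 dB.
Voltage ratio = 10^(-27.6/20) = 0.0417.

0.0417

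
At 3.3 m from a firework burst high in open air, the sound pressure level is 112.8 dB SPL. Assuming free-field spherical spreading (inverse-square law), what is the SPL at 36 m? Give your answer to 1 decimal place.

Inverse-square spreading gives ΔL = −20·log₁₀(d₂/d₁).
ΔL = −20·log₁₀(36/3.3) = -20.76 dB, so L₂ = 112.8 + (-20.76) = 92.0 dB SPL.

92.0 dB SPL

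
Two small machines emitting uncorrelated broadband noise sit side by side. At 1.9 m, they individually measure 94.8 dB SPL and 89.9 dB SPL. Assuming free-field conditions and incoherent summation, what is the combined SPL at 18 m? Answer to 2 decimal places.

Combined at 1.9 m: 10·log₁₀(10^(94.8/10)+10^(89.9/10)) = 96.018 dB SPL.
Then apply −20·log₁₀(18/1.9) = -19.530 dB → 76.49 dB SPL.

76.49 dB SPL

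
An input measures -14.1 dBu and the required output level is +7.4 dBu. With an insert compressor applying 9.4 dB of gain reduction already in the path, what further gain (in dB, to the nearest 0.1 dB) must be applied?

30.9 dB

The required make-up gain is the shortfall in the dB sum.
G = +7.4 − (-14.1) + 9.4 = 30.9 dB.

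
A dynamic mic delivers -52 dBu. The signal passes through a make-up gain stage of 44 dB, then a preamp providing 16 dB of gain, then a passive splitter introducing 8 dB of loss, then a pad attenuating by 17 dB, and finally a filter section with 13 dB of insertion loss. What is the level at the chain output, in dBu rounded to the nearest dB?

In dB, series stages simply add:
-52 + 44 + 16 − 8 − 17 − 13 = -30 dBu.

-30 dBu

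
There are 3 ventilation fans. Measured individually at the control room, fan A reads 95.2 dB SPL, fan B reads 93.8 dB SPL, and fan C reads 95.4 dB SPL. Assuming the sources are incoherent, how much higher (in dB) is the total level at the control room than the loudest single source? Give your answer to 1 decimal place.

Incoherent sources sum as intensities:
L_total = 10·log₁₀(10^(95.2/10) + 10^(93.8/10) + 10^(95.4/10)) = 99.63 dB SPL.
Excess over the loudest (95.4 dB): 99.63 − 95.4 = 4.2 dB.

4.2 dB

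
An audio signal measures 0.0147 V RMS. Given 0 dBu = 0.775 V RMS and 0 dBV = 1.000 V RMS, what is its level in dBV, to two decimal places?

-36.65 dBV

dBV = 20·log₁₀(V / 1.000 V).
20·log₁₀(0.0147/1.000) = -36.65 dBV.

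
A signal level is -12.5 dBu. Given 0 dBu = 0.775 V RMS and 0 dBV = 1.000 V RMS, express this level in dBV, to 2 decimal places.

-14.71 dBV

The offset between the scales is 20·log₁₀(0.775/1.000) = −2.214 dB.
So dBV = -12.5 − 2.214 = -14.71 dBV.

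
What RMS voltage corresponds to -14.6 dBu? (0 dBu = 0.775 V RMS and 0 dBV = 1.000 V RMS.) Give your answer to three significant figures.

0.144 V

V = 0.775 V × 10^(-14.6/20).
= 0.775 × 0.1862 = 0.144 V.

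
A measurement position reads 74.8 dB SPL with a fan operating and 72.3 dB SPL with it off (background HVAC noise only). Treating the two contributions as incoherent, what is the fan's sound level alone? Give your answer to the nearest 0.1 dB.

Remove the background by subtracting linear intensities:
L_src = 10·log₁₀(10^(74.8/10) − 10^(72.3/10)) = 10·log₁₀(13220000) = 71.2 dB SPL.

71.2 dB SPL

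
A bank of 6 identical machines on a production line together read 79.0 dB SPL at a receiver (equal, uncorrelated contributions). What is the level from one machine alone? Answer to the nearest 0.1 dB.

6 equal incoherent sources add 10·log₁₀(6) = 7.78 dB over one source.
L_one = 79.0 − 7.78 = 71.2 dB SPL.

71.2 dB SPL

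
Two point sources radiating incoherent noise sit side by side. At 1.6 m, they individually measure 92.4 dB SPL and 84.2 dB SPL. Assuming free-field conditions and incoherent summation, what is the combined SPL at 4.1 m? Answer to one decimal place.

Combined at 1.6 m: 10·log₁₀(10^(92.4/10)+10^(84.2/10)) = 93.01 dB SPL.
Then apply −20·log₁₀(4.1/1.6) = -8.17 dB → 84.8 dB SPL.

84.8 dB SPL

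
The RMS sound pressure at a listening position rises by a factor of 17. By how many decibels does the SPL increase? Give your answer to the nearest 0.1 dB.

Sound pressure is an amplitude quantity: ΔL = 20·log₁₀(p₂/p₁).
20·log₁₀(17) = 24.6 dB.

24.6 dB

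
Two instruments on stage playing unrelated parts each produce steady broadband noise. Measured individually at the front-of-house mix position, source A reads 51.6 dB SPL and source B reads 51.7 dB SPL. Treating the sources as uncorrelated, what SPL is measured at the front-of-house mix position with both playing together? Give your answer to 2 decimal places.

54.66 dB SPL

Incoherent sources sum as intensities:
L_total = 10·log₁₀(10^(51.6/10) + 10^(51.7/10)) = 10·log₁₀(292500) = 54.66 dB SPL.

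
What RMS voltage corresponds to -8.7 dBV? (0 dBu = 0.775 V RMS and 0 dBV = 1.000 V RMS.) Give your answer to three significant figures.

0.367 V

V = 1.000 V × 10^(-8.7/20).
= 1.000 × 0.3673 = 0.367 V.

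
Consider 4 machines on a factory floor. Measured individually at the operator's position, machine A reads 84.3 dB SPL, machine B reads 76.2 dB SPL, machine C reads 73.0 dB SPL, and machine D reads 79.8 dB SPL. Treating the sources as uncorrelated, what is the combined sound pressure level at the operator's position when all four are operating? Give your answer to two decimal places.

86.30 dB SPL

Add the sources as powers (linear), then convert back to dB:
L_total = 10·log₁₀(10^(84.3/10) + 10^(76.2/10) + 10^(73.0/10) + 10^(79.8/10)) = 10·log₁₀(426300000) = 86.30 dB SPL.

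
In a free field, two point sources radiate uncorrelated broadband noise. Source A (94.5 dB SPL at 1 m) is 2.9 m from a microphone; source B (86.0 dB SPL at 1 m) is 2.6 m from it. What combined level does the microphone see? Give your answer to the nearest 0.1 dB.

At the listener: L_A = 94.5 − 20·log₁₀(2.9) = 85.25 dB; L_B = 86.0 − 20·log₁₀(2.6) = 77.70 dB.
Combined: 10·log₁₀(10^(85.25/10)+10^(77.70/10)) = 86.0 dB SPL.

86.0 dB SPL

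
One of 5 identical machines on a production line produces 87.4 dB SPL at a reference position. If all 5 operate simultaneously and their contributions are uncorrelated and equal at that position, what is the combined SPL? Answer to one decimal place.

94.4 dB SPL

5 equal incoherent sources raise the level by 10·log₁₀(5) = 6.99 dB.
L_total = 87.4 + 6.99 = 94.4 dB SPL.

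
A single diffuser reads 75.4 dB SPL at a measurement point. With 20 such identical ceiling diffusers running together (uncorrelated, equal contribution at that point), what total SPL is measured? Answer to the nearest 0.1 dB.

88.4 dB SPL

20 equal incoherent sources raise the level by 10·log₁₀(20) = 13.01 dB.
L_total = 75.4 + 13.01 = 88.4 dB SPL.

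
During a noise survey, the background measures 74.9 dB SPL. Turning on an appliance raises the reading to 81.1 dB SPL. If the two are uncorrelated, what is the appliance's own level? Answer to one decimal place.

Subtract intensities: L_src = 10·log₁₀(10^(L_total/10) − 10^(L_bg/10)).
L_src = 10·log₁₀(10^(81.1/10) − 10^(74.9/10)) = 10·log₁₀(97920000) = 79.9 dB SPL.

79.9 dB SPL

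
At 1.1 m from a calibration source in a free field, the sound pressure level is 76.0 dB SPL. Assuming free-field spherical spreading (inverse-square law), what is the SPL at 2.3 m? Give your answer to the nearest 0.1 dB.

69.6 dB SPL

For a point source in a free field, ΔL = −20·log₁₀(d₂/d₁).
ΔL = −20·log₁₀(2.3/1.1) = -6.41 dB, so L₂ = 76.0 + (-6.41) = 69.6 dB SPL.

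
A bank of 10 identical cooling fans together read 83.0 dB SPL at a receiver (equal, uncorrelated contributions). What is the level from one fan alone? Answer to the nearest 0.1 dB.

10 equal incoherent sources add 10·log₁₀(10) = 10.00 dB over one source.
L_one = 83.0 − 10.00 = 73.0 dB SPL.

73.0 dB SPL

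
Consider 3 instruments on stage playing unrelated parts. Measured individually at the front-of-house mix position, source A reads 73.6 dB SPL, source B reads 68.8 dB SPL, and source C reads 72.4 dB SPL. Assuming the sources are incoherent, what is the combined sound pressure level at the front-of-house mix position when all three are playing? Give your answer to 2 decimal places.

Incoherent sources sum as intensities:
L_total = 10·log₁₀(10^(73.6/10) + 10^(68.8/10) + 10^(72.4/10)) = 10·log₁₀(47870000) = 76.80 dB SPL.

76.80 dB SPL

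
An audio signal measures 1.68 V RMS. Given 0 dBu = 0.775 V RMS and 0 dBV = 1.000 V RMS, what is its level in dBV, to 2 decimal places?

+4.51 dBV

dBV = 20·log₁₀(V / 1.000 V).
20·log₁₀(1.68/1.000) = +4.51 dBV.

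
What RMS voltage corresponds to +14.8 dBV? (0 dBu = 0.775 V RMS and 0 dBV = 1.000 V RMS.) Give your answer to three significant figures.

V = 1.000 V × 10^(+14.8/20).
= 1.000 × 5.495 = 5.50 V.

5.50 V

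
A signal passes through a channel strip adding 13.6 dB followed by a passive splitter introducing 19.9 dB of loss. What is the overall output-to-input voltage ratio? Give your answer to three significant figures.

Net gain = 13.6 + (−19.9) = -6.3 dB.
Voltage ratio = 10^(-6.3/20) = 0.484.

0.484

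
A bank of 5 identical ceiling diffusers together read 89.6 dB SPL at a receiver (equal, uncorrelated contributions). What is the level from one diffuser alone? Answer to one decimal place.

82.6 dB SPL

5 equal incoherent sources add 10·log₁₀(5) = 6.99 dB over one source.
L_one = 89.6 − 6.99 = 82.6 dB SPL.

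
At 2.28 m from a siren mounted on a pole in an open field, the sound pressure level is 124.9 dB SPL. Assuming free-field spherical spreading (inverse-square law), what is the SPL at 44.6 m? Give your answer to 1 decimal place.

99.1 dB SPL

Free-field point source: level drops by 20·log₁₀ of the distance ratio.
ΔL = −20·log₁₀(44.6/2.28) = -25.83 dB, so L₂ = 124.9 + (-25.83) = 99.1 dB SPL.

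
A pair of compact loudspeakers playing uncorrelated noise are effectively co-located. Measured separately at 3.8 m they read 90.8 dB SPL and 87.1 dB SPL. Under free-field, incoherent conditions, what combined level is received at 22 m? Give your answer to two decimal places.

77.09 dB SPL

Combined at 3.8 m: 10·log₁₀(10^(90.8/10)+10^(87.1/10)) = 92.343 dB SPL.
Then apply −20·log₁₀(22/3.8) = -15.253 dB → 77.09 dB SPL.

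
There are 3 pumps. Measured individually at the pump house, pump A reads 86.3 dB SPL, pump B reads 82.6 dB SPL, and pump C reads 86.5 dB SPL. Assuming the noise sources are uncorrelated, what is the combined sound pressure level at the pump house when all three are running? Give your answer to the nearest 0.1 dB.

90.2 dB SPL

Uncorrelated sources add in intensity (power), not in dB.
L_total = 10·log₁₀(10^(86.3/10) + 10^(82.6/10) + 10^(86.5/10)) = 10·log₁₀(1055000000) = 90.2 dB SPL.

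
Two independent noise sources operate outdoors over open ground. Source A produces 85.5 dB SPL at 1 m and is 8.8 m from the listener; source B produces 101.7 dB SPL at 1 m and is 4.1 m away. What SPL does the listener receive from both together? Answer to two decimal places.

At the listener: L_A = 85.5 − 20·log₁₀(8.8) = 66.610 dB; L_B = 101.7 − 20·log₁₀(4.1) = 89.444 dB.
Combined: 10·log₁₀(10^(66.610/10)+10^(89.444/10)) = 89.47 dB SPL.

89.47 dB SPL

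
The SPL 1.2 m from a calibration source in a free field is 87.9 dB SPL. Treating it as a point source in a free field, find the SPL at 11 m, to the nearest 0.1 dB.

Free-field point source: level drops by 20·log₁₀ of the distance ratio.
ΔL = −20·log₁₀(11/1.2) = -19.24 dB, so L₂ = 87.9 + (-19.24) = 68.7 dB SPL.

68.7 dB SPL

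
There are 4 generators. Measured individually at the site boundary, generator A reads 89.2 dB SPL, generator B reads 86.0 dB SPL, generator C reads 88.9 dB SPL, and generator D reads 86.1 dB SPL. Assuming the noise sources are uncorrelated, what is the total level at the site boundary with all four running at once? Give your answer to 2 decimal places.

93.83 dB SPL

Add the sources as powers (linear), then convert back to dB:
L_total = 10·log₁₀(10^(89.2/10) + 10^(86.0/10) + 10^(88.9/10) + 10^(86.1/10)) = 10·log₁₀(2413000000) = 93.83 dB SPL.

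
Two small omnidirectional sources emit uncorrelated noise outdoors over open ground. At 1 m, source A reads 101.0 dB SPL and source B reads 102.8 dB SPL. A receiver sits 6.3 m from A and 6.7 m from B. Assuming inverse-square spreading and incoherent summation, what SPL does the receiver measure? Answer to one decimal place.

At the listener: L_A = 101.0 − 20·log₁₀(6.3) = 85.01 dB; L_B = 102.8 − 20·log₁₀(6.7) = 86.28 dB.
Combined: 10·log₁₀(10^(85.01/10)+10^(86.28/10)) = 88.7 dB SPL.

88.7 dB SPL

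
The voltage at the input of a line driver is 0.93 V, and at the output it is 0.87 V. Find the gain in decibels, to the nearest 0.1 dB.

-0.6 dB

For a voltage ratio, dB = 20·log₁₀(V₂/V₁).
20·log₁₀(0.87/0.93) = 20·log₁₀(0.9355) = -0.6 dB.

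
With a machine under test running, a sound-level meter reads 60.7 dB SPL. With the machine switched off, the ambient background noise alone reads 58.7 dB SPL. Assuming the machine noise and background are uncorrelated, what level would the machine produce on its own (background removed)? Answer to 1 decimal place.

Background correction is a power subtraction:
L_src = 10·log₁₀(10^(60.7/10) − 10^(58.7/10)) = 10·log₁₀(433600) = 56.4 dB SPL.

56.4 dB SPL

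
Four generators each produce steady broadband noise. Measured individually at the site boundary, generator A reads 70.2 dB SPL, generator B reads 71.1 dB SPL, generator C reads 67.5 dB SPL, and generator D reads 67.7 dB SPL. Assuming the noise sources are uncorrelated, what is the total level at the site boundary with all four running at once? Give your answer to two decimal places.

Add the sources as powers (linear), then convert back to dB:
L_total = 10·log₁₀(10^(70.2/10) + 10^(71.1/10) + 10^(67.5/10) + 10^(67.7/10)) = 10·log₁₀(34870000) = 75.42 dB SPL.

75.42 dB SPL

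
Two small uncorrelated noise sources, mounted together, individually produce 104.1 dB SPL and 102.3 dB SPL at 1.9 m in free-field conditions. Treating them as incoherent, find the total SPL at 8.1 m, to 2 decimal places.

93.71 dB SPL

Combined at 1.9 m: 10·log₁₀(10^(104.1/10)+10^(102.3/10)) = 106.303 dB SPL.
Then apply −20·log₁₀(8.1/1.9) = -12.595 dB → 93.71 dB SPL.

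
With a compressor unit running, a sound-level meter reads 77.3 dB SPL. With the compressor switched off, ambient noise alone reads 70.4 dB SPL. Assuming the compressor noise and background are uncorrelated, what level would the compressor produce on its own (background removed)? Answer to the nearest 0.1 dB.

Background correction is a power subtraction:
L_src = 10·log₁₀(10^(77.3/10) − 10^(70.4/10)) = 10·log₁₀(42740000) = 76.3 dB SPL.

76.3 dB SPL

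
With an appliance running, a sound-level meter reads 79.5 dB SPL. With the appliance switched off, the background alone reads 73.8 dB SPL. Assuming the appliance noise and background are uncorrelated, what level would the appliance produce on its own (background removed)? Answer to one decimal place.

78.1 dB SPL

Background correction is a power subtraction:
L_src = 10·log₁₀(10^(79.5/10) − 10^(73.8/10)) = 10·log₁₀(65140000) = 78.1 dB SPL.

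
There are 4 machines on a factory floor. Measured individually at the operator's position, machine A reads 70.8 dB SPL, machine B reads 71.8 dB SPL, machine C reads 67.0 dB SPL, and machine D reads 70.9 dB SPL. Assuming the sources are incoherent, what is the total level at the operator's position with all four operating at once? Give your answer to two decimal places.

Add the sources as powers (linear), then convert back to dB:
L_total = 10·log₁₀(10^(70.8/10) + 10^(71.8/10) + 10^(67.0/10) + 10^(70.9/10)) = 10·log₁₀(44470000) = 76.48 dB SPL.

76.48 dB SPL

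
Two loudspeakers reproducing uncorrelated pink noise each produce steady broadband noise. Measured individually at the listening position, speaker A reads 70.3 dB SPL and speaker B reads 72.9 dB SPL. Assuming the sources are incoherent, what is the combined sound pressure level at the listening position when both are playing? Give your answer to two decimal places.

Add the sources as powers (linear), then convert back to dB:
L_total = 10·log₁₀(10^(70.3/10) + 10^(72.9/10)) = 10·log₁₀(30210000) = 74.80 dB SPL.

74.80 dB SPL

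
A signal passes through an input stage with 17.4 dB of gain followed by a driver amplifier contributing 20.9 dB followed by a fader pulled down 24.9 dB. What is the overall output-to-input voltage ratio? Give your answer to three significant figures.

Net gain = 17.4 + 20.9 + (−24.9) = 13.4 dB.
Voltage ratio = 10^(13.4/20) = 4.68.

4.68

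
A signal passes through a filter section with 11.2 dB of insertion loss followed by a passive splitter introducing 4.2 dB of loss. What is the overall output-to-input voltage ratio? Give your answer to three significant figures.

Net gain = (−11.2) + (−4.2) = -15.4 dB.
Voltage ratio = 10^(-15.4/20) = 0.170.

0.170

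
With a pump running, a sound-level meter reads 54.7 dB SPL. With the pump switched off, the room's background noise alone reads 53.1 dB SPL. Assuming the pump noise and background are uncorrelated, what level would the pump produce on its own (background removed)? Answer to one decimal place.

Background correction is a power subtraction:
L_src = 10·log₁₀(10^(54.7/10) − 10^(53.1/10)) = 10·log₁₀(90950) = 49.6 dB SPL.

49.6 dB SPL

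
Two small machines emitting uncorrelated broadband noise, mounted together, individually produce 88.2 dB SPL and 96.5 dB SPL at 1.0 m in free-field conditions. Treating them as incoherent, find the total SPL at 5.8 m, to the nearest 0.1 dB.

81.8 dB SPL

Combined at 1.0 m: 10·log₁₀(10^(88.2/10)+10^(96.5/10)) = 97.10 dB SPL.
Then apply −20·log₁₀(5.8/1.0) = -15.27 dB → 81.8 dB SPL.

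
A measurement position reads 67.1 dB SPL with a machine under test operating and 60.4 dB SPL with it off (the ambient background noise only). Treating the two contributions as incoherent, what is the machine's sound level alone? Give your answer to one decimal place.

Background correction is a power subtraction:
L_src = 10·log₁₀(10^(67.1/10) − 10^(60.4/10)) = 10·log₁₀(4032000) = 66.1 dB SPL.

66.1 dB SPL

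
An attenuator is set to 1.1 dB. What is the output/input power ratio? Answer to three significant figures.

0.776

Power ratio = 10^(dB/10).
10^(-1.1/10) = 10^(-0.1100) = 0.776.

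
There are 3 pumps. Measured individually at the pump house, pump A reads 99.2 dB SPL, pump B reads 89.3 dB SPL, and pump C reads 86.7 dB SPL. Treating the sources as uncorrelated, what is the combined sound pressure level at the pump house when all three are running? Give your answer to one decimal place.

Uncorrelated sources add in intensity (power), not in dB.
L_total = 10·log₁₀(10^(99.2/10) + 10^(89.3/10) + 10^(86.7/10)) = 10·log₁₀(9637000000) = 99.8 dB SPL.

99.8 dB SPL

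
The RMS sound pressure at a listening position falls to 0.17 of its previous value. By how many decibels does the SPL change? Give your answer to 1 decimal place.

Sound pressure is an amplitude quantity: ΔL = 20·log₁₀(p₂/p₁).
20·log₁₀(0.17) = -15.4 dB.

-15.4 dB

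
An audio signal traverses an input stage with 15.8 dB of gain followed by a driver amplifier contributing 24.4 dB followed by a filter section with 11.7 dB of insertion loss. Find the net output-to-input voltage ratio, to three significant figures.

Net gain = 15.8 + 24.4 + (−11.7) = 28.5 dB.
Voltage ratio = 10^(28.5/20) = 26.6.

26.6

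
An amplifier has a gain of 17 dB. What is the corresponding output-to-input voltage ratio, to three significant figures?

Voltage ratio = 10^(dB/20).
10^(17/20) = 10^(0.8500) = 7.08.

7.08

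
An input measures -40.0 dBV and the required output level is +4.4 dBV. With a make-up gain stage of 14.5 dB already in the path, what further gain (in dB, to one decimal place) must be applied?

29.9 dB

The required make-up gain is the shortfall in the dB sum.
G = +4.4 − (-40.0) − 14.5 = 29.9 dB.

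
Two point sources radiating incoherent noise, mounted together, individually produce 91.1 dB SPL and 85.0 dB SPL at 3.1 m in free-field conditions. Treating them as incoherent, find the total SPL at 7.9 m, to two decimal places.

83.93 dB SPL

Combined at 3.1 m: 10·log₁₀(10^(91.1/10)+10^(85.0/10)) = 92.053 dB SPL.
Then apply −20·log₁₀(7.9/3.1) = -8.125 dB → 83.93 dB SPL.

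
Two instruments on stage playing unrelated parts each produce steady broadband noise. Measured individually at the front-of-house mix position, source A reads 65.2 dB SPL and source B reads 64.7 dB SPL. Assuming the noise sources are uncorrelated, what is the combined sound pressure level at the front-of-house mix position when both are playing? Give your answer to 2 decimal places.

67.97 dB SPL

Incoherent sources sum as intensities:
L_total = 10·log₁₀(10^(65.2/10) + 10^(64.7/10)) = 10·log₁₀(6263000) = 67.97 dB SPL.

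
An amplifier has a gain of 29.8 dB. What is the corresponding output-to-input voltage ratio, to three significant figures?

Voltage ratio = 10^(dB/20).
10^(29.8/20) = 10^(1.490) = 30.9.

30.9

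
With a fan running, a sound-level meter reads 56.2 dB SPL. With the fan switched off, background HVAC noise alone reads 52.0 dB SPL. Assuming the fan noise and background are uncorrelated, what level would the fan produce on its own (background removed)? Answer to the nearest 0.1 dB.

Background correction is a power subtraction:
L_src = 10·log₁₀(10^(56.2/10) − 10^(52.0/10)) = 10·log₁₀(258400) = 54.1 dB SPL.

54.1 dB SPL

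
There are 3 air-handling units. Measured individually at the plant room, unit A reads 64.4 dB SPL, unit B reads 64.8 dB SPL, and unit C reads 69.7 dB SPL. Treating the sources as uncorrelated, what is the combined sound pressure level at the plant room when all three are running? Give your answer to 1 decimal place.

Incoherent sources sum as intensities:
L_total = 10·log₁₀(10^(64.4/10) + 10^(64.8/10) + 10^(69.7/10)) = 10·log₁₀(15110000) = 71.8 dB SPL.

71.8 dB SPL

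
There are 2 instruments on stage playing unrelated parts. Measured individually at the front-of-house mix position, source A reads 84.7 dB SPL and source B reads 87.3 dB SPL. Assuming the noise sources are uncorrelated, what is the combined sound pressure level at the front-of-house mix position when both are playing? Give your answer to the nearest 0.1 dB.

Incoherent sources sum as intensities:
L_total = 10·log₁₀(10^(84.7/10) + 10^(87.3/10)) = 10·log₁₀(832200000) = 89.2 dB SPL.

89.2 dB SPL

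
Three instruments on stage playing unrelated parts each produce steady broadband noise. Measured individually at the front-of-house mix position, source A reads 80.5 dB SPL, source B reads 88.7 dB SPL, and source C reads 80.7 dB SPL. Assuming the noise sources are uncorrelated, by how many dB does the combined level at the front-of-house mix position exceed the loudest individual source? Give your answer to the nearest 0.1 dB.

Add the sources as powers (linear), then convert back to dB:
L_total = 10·log₁₀(10^(80.5/10) + 10^(88.7/10) + 10^(80.7/10)) = 89.87 dB SPL.
Excess over the loudest (88.7 dB): 89.87 − 88.7 = 1.2 dB.

1.2 dB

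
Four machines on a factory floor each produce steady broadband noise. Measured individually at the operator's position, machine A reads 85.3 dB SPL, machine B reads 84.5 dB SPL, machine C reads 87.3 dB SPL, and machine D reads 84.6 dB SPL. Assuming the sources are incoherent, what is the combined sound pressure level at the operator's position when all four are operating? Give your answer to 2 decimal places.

91.60 dB SPL

Incoherent sources sum as intensities:
L_total = 10·log₁₀(10^(85.3/10) + 10^(84.5/10) + 10^(87.3/10) + 10^(84.6/10)) = 10·log₁₀(1446000000) = 91.60 dB SPL.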